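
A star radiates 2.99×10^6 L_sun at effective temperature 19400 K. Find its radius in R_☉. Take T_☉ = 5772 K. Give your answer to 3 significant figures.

R/R_☉ = √(L/L_☉) / (T/T_☉)² = √(2.99×10^6) / (3.361)²
       = 1729 / 11.30 = 153.1.

153 R_☉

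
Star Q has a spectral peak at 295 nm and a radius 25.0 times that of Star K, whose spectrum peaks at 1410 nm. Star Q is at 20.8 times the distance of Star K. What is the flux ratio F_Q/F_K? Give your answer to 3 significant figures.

Wien's law: T_Q/T_K = λ_K/λ_Q = 1410/295 = 4.780.
L_Q/L_K = (R_Q/R_K)²(T_Q/T_K)⁴ = (25.0)²(4.780)⁴ = 3.262×10^5.
F_Q/F_K = (L_Q/L_K)/(d_Q/d_K)² = 3.262×10^5/(20.8)² = 753.9.

754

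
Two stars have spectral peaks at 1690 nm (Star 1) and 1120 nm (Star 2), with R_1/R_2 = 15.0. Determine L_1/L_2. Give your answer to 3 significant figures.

Wien's law gives T ∝ 1/λ_max, so T_1/T_2 = λ_2/λ_1 = 1120/1690 = 0.6627.
Then L ∝ R²T⁴ gives L_1/L_2 = (15.0)² × (0.6627)⁴ = 225.0 × 0.1929 = 43.40.

43.4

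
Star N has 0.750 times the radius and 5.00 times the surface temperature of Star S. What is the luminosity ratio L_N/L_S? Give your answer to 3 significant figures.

352

From the Stefan–Boltzmann law, L ∝ R²T⁴, so
L_N/L_S = (R_N/R_S)² (T_N/T_S)⁴ = (0.750)² × (5.00)⁴ = 0.5625 × 625.0 = 351.6.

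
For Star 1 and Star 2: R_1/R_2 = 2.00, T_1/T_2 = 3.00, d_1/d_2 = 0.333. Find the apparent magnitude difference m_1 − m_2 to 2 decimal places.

L_1/L_2 = (2.00)²(3.00)⁴ = 324.0.
F_1/F_2 = (L_1/L_2)/(d_1/d_2)² = 324.0/0.1109 = 2922.
m_1 − m_2 = −2.5 log₁₀(2922) = -8.66.

-8.66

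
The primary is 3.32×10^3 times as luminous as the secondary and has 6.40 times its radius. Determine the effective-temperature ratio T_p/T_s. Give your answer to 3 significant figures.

3.00

L ∝ R²T⁴ gives T ∝ (L/R²)^(1/4), so
T_p/T_s = (3.32×10^3 / 6.40²)^(1/4) = (81.05)^(1/4) = 3.001.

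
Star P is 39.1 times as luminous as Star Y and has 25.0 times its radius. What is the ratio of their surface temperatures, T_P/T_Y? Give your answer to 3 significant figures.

0.500

L ∝ R²T⁴ gives T ∝ (L/R²)^(1/4), so
T_P/T_Y = (39.1 / 25.0²)^(1/4) = (0.06256)^(1/4) = 0.5001.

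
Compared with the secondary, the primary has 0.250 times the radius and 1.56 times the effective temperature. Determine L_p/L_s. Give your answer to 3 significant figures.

0.370

From the Stefan–Boltzmann law, L ∝ R²T⁴, so
L_p/L_s = (R_p/R_s)² (T_p/T_s)⁴ = (0.250)² × (1.56)⁴ = 0.06250 × 5.922 = 0.3702.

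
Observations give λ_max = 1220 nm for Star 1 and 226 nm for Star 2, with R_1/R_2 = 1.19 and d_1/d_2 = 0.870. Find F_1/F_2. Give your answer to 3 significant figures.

0.00220

Wien's law: T_1/T_2 = λ_2/λ_1 = 226/1220 = 0.1852.
L_1/L_2 = (R_1/R_2)²(T_1/T_2)⁴ = (1.19)²(0.1852)⁴ = 0.001668.
F_1/F_2 = (L_1/L_2)/(d_1/d_2)² = 0.001668/(0.870)² = 0.002203.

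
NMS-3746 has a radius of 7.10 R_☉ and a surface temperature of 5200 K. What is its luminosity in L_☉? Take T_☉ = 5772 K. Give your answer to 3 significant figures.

L/L_☉ = (R/R_☉)² (T/T_☉)⁴ = (7.10)² × (5200/5772)⁴
       = 50.41 × (0.9009)⁴ = 50.41 × 0.6587 = 33.21.

33.2 L_☉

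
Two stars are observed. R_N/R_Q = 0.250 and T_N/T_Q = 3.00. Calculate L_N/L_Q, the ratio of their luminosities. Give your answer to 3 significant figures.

5.06

From the Stefan–Boltzmann law, L ∝ R²T⁴, so
L_N/L_Q = (R_N/R_Q)² (T_N/T_Q)⁴ = (0.250)² × (3.00)⁴ = 0.06250 × 81.00 = 5.062.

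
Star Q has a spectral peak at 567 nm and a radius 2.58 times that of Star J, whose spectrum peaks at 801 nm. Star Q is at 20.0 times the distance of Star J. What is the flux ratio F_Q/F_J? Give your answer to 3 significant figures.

Wien's law: T_Q/T_J = λ_J/λ_Q = 801/567 = 1.413.
L_Q/L_J = (R_Q/R_J)²(T_Q/T_J)⁴ = (2.58)²(1.413)⁴ = 26.51.
F_Q/F_J = (L_Q/L_J)/(d_Q/d_J)² = 26.51/(20.0)² = 0.06628.

0.0663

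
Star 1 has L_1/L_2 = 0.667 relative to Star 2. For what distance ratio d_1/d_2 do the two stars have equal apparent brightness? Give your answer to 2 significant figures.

0.82

Equal flux requires L_1/d_1² = L_2/d_2², so d_1/d_2 = √(L_1/L_2)
= √(0.667) = 0.8167.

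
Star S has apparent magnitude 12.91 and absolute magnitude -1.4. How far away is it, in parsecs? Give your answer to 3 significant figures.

m − M = 5 log₁₀(d/10 pc)
12.91 − (-1.4) = 14.31 = 5 log₁₀(d/10)
d = 10 × 10^(14.31/5) = 10 × 10^2.862 = 7278 pc.

7.28×10^3 pc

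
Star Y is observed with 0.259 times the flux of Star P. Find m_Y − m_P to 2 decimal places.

1.47

m_Y − m_P = −2.5 log₁₀(F_Y/F_P) = −2.5 log₁₀(0.259) = −2.5 × (-0.587) = 1.467.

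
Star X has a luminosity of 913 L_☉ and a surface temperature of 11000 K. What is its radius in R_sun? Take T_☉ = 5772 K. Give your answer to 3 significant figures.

8.32 R_sun

R/R_☉ = √(L/L_☉) / (T/T_☉)² = √(913) / (1.906)²
       = 30.22 / 3.632 = 8.320.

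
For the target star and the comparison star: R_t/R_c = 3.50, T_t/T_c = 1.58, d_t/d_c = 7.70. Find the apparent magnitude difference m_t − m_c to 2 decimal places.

-0.27

L_t/L_c = (3.50)²(1.58)⁴ = 76.34.
F_t/F_c = (L_t/L_c)/(d_t/d_c)² = 76.34/59.29 = 1.288.
m_t − m_c = −2.5 log₁₀(1.288) = -0.27.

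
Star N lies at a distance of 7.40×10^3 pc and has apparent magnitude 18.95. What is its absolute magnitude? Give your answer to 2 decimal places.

M = m − 5 log₁₀(d/10 pc) = 18.95 − 5 log₁₀(7.40×10^3/10)
  = 18.95 − 5 × 2.869 = 18.95 − 14.35 = 4.60.

4.60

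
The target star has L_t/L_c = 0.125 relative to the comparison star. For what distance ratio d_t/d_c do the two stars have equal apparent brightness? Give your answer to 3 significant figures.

0.354

Equal flux requires L_t/d_t² = L_c/d_c², so d_t/d_c = √(L_t/L_c)
= √(0.125) = 0.3536.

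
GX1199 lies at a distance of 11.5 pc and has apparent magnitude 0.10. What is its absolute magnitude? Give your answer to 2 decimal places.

M = m − 5 log₁₀(d/10 pc) = 0.10 − 5 log₁₀(11.5/10)
  = 0.10 − 5 × 0.061 = 0.10 − 0.30 = -0.20.

-0.20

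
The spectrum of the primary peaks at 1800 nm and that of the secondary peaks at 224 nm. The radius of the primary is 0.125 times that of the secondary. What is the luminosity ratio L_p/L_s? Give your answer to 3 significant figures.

3.75×10^-6

Wien's law gives T ∝ 1/λ_max, so T_p/T_s = λ_s/λ_p = 224/1800 = 0.1244.
Then L ∝ R²T⁴ gives L_p/L_s = (0.125)² × (0.1244)⁴ = 0.01562 × 2.398×10^-4 = 3.747×10^-6.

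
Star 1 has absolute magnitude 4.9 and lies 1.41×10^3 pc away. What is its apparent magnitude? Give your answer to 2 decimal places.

m = M + 5 log₁₀(d/10 pc) = 4.9 + 5 log₁₀(1.41×10^3/10)
  = 4.9 + 5 × 2.149 = 4.9 + 10.75 = 15.65.

15.65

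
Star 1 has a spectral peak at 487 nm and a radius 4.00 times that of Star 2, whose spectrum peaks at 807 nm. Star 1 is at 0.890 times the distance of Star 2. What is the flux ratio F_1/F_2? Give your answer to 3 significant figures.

152

Wien's law: T_1/T_2 = λ_2/λ_1 = 807/487 = 1.657.
L_1/L_2 = (R_1/R_2)²(T_1/T_2)⁴ = (4.00)²(1.657)⁴ = 120.6.
F_1/F_2 = (L_1/L_2)/(d_1/d_2)² = 120.6/(0.890)² = 152.3.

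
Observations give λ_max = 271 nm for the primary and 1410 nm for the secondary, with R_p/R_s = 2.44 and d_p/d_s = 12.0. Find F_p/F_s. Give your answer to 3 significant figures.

30.3

Wien's law: T_p/T_s = λ_s/λ_p = 1410/271 = 5.203.
L_p/L_s = (R_p/R_s)²(T_p/T_s)⁴ = (2.44)²(5.203)⁴ = 4363.
F_p/F_s = (L_p/L_s)/(d_p/d_s)² = 4363/(12.0)² = 30.30.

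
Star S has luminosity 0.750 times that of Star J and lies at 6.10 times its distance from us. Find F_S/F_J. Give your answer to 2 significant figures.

0.020

F = L/(4πd²), so F_S/F_J = (L_S/L_J) / (d_S/d_J)²
= 0.750 / (6.10)² = 0.750 / 37.21 = 0.02016.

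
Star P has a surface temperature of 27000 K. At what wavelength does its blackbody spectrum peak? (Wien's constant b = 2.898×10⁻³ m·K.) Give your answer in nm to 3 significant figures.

λ_max = b/T = 2.898×10⁻³ / 27000 = 1.07×10^-7 m = 107.3 nm.

107 nm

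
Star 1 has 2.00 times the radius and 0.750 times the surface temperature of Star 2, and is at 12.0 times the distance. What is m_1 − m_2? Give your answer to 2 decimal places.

5.14

L_1/L_2 = (2.00)²(0.750)⁴ = 1.266.
F_1/F_2 = (L_1/L_2)/(d_1/d_2)² = 1.266/144.0 = 0.008789.
m_1 − m_2 = −2.5 log₁₀(0.008789) = 5.14.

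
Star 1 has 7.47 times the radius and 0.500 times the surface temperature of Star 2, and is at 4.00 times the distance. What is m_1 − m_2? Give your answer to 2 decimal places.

L_1/L_2 = (7.47)²(0.500)⁴ = 3.488.
F_1/F_2 = (L_1/L_2)/(d_1/d_2)² = 3.488/16.00 = 0.2180.
m_1 − m_2 = −2.5 log₁₀(0.2180) = 1.65.

1.65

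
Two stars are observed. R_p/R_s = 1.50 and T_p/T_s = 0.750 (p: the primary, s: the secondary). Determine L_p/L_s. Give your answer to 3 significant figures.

From the Stefan–Boltzmann law, L ∝ R²T⁴, so
L_p/L_s = (R_p/R_s)² (T_p/T_s)⁴ = (1.50)² × (0.750)⁴ = 2.250 × 0.3164 = 0.7119.

0.712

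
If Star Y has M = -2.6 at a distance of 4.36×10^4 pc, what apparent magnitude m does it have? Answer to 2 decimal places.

m = M + 5 log₁₀(d/10 pc) = -2.6 + 5 log₁₀(4.36×10^4/10)
  = -2.6 + 5 × 3.639 = -2.6 + 18.20 = 15.60.

15.60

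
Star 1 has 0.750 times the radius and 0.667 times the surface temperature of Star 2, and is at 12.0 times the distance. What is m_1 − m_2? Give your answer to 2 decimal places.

7.78

L_1/L_2 = (0.750)²(0.667)⁴ = 0.1113.
F_1/F_2 = (L_1/L_2)/(d_1/d_2)² = 0.1113/144.0 = 7.731×10^-4.
m_1 − m_2 = −2.5 log₁₀(7.731×10^-4) = 7.78.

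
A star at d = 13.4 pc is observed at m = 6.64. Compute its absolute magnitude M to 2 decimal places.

M = m − 5 log₁₀(d/10 pc) = 6.64 − 5 log₁₀(13.4/10)
  = 6.64 − 5 × 0.127 = 6.64 − 0.64 = 6.00.

6.00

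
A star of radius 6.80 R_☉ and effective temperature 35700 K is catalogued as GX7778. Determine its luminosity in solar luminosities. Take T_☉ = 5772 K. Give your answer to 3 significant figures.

6.77×10^4 solar luminosities

L/L_☉ = (R/R_☉)² (T/T_☉)⁴ = (6.80)² × (35700/5772)⁴
       = 46.24 × (6.185)⁴ = 46.24 × 1463 = 6.767×10^4.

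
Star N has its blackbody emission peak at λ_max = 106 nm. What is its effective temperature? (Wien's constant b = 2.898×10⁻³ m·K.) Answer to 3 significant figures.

T = b/λ_max = 2.898×10⁻³ / (106×10⁻⁹) = 2.734×10^4 K.

2.73×10^4 K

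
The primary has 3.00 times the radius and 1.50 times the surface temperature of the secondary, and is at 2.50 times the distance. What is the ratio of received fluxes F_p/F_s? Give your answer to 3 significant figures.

7.29

L_p/L_s = (R_p/R_s)²(T_p/T_s)⁴ = (3.00)² × (1.50)⁴ = 45.56.
F_p/F_s = (L_p/L_s)/(d_p/d_s)² = 45.56 / (2.50)² = 7.290.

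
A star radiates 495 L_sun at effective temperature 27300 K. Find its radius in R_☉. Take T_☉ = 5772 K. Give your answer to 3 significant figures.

0.995 R_☉

R/R_☉ = √(L/L_☉) / (T/T_☉)² = √(495) / (4.730)²
       = 22.25 / 22.37 = 0.9946.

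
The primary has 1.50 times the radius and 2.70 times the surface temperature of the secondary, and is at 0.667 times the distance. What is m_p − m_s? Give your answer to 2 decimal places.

L_p/L_s = (1.50)²(2.70)⁴ = 119.6.
F_p/F_s = (L_p/L_s)/(d_p/d_s)² = 119.6/0.4449 = 268.8.
m_p − m_s = −2.5 log₁₀(268.8) = -6.07.

-6.07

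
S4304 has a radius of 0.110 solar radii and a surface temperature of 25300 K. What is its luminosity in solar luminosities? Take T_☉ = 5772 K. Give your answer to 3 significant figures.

4.47 solar luminosities

L/L_☉ = (R/R_☉)² (T/T_☉)⁴ = (0.110)² × (25300/5772)⁴
       = 0.01210 × (4.383)⁴ = 0.01210 × 369.1 = 4.466.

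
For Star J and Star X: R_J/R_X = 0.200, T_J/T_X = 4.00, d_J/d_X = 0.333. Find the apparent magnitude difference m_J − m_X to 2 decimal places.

L_J/L_X = (0.200)²(4.00)⁴ = 10.24.
F_J/F_X = (L_J/L_X)/(d_J/d_X)² = 10.24/0.1109 = 92.34.
m_J − m_X = −2.5 log₁₀(92.34) = -4.91.

-4.91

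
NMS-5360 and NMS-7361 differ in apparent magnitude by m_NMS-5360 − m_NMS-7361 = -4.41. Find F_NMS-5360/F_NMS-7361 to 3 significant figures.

58.1

F_NMS-5360/F_NMS-7361 = 10^(−(m_NMS-5360 − m_NMS-7361)/2.5) = 10^(4.41/2.5) = 10^1.764 = 58.08.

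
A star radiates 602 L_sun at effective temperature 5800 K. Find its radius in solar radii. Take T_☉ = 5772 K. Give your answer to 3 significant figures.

24.3 solar radii

R/R_☉ = √(L/L_☉) / (T/T_☉)² = √(602) / (1.005)²
       = 24.54 / 1.010 = 24.30.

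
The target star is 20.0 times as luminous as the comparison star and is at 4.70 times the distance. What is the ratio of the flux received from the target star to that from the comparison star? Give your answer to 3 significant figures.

0.905

F = L/(4πd²), so F_t/F_c = (L_t/L_c) / (d_t/d_c)²
= 20.0 / (4.70)² = 20.0 / 22.09 = 0.9054.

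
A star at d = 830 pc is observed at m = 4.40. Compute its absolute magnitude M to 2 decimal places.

-5.20

M = m − 5 log₁₀(d/10 pc) = 4.40 − 5 log₁₀(830/10)
  = 4.40 − 5 × 1.919 = 4.40 − 9.60 = -5.20.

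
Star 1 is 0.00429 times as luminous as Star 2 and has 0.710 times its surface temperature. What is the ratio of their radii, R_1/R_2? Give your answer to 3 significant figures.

L ∝ R²T⁴ gives R ∝ √L / T², so
R_1/R_2 = √(0.00429) / (0.710)² = 0.06550 / 0.5041 = 0.1299.

0.130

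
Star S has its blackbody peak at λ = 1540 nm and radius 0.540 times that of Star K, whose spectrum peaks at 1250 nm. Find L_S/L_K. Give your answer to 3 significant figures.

Wien's law gives T ∝ 1/λ_max, so T_S/T_K = λ_K/λ_S = 1250/1540 = 0.8117.
Then L ∝ R²T⁴ gives L_S/L_K = (0.540)² × (0.8117)⁴ = 0.2916 × 0.4341 = 0.1266.

0.127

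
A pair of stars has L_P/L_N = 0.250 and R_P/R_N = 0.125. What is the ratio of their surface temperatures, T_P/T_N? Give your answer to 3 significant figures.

2.00

L ∝ R²T⁴ gives T ∝ (L/R²)^(1/4), so
T_P/T_N = (0.250 / 0.125²)^(1/4) = (16.00)^(1/4) = 2.000.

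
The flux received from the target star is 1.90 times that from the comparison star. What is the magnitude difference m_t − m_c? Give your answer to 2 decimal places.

-0.70

m_t − m_c = −2.5 log₁₀(F_t/F_c) = −2.5 log₁₀(1.90) = −2.5 × (0.279) = -0.697.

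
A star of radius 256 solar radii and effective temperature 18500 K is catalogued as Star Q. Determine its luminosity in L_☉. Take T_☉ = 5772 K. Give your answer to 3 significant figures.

L/L_☉ = (R/R_☉)² (T/T_☉)⁴ = (256)² × (18500/5772)⁴
       = 6.554×10^4 × (3.205)⁴ = 6.554×10^4 × 105.5 = 6.916×10^6.

6.92×10^6 L_☉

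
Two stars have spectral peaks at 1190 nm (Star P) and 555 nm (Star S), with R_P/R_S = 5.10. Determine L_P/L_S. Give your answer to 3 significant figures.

Wien's law gives T ∝ 1/λ_max, so T_P/T_S = λ_S/λ_P = 555/1190 = 0.4664.
Then L ∝ R²T⁴ gives L_P/L_S = (5.10)² × (0.4664)⁴ = 26.01 × 0.04731 = 1.231.

1.23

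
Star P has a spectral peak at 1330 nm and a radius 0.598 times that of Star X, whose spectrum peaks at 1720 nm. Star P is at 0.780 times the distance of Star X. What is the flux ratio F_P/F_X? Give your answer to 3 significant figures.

Wien's law: T_P/T_X = λ_X/λ_P = 1720/1330 = 1.293.
L_P/L_X = (R_P/R_X)²(T_P/T_X)⁴ = (0.598)²(1.293)⁴ = 1.000.
F_P/F_X = (L_P/L_X)/(d_P/d_X)² = 1.000/(0.780)² = 1.644.

1.64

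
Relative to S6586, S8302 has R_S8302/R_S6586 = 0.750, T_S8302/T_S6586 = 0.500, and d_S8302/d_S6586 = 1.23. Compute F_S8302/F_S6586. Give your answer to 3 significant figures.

L_S8302/L_S6586 = (R_S8302/R_S6586)²(T_S8302/T_S6586)⁴ = (0.750)² × (0.500)⁴ = 0.03516.
F_S8302/F_S6586 = (L_S8302/L_S6586)/(d_S8302/d_S6586)² = 0.03516 / (1.23)² = 0.02324.

0.0232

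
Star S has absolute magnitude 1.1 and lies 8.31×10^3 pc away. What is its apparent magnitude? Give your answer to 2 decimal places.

15.70

m = M + 5 log₁₀(d/10 pc) = 1.1 + 5 log₁₀(8.31×10^3/10)
  = 1.1 + 5 × 2.920 = 1.1 + 14.60 = 15.70.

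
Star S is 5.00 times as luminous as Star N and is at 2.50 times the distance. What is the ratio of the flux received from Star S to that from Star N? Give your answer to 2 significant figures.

0.80

F = L/(4πd²), so F_S/F_N = (L_S/L_N) / (d_S/d_N)²
= 5.00 / (2.50)² = 5.00 / 6.250 = 0.8000.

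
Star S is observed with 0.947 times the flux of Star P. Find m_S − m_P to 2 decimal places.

0.06

m_S − m_P = −2.5 log₁₀(F_S/F_P) = −2.5 log₁₀(0.947) = −2.5 × (-0.024) = 0.059.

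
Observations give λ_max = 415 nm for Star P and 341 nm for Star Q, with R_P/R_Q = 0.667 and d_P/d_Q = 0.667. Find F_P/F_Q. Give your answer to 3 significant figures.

0.456

Wien's law: T_P/T_Q = λ_Q/λ_P = 341/415 = 0.8217.
L_P/L_Q = (R_P/R_Q)²(T_P/T_Q)⁴ = (0.667)²(0.8217)⁴ = 0.2028.
F_P/F_Q = (L_P/L_Q)/(d_P/d_Q)² = 0.2028/(0.667)² = 0.4559.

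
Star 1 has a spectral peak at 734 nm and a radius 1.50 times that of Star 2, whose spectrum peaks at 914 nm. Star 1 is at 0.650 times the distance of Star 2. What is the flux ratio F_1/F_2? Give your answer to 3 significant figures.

12.8

Wien's law: T_1/T_2 = λ_2/λ_1 = 914/734 = 1.245.
L_1/L_2 = (R_1/R_2)²(T_1/T_2)⁴ = (1.50)²(1.245)⁴ = 5.410.
F_1/F_2 = (L_1/L_2)/(d_1/d_2)² = 5.410/(0.650)² = 12.80.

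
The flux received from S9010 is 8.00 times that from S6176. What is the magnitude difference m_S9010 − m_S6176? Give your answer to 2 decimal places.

m_S9010 − m_S6176 = −2.5 log₁₀(F_S9010/F_S6176) = −2.5 log₁₀(8.00) = −2.5 × (0.903) = -2.258.

-2.26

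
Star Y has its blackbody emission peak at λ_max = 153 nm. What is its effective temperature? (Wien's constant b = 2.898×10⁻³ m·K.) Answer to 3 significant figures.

T = b/λ_max = 2.898×10⁻³ / (153×10⁻⁹) = 1.894×10^4 K.

1.89×10^4 K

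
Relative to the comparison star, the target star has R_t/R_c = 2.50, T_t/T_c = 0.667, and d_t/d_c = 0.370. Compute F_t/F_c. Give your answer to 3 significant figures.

9.04

L_t/L_c = (R_t/R_c)²(T_t/T_c)⁴ = (2.50)² × (0.667)⁴ = 1.237.
F_t/F_c = (L_t/L_c)/(d_t/d_c)² = 1.237 / (0.370)² = 9.036.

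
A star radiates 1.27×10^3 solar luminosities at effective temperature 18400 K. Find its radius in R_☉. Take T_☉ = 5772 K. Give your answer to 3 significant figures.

R/R_☉ = √(L/L_☉) / (T/T_☉)² = √(1.27×10^3) / (3.188)²
       = 35.64 / 10.16 = 3.507.

3.51 R_☉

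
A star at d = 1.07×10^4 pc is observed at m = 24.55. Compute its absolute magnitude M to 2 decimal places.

9.40

M = m − 5 log₁₀(d/10 pc) = 24.55 − 5 log₁₀(1.07×10^4/10)
  = 24.55 − 5 × 3.029 = 24.55 − 15.15 = 9.40.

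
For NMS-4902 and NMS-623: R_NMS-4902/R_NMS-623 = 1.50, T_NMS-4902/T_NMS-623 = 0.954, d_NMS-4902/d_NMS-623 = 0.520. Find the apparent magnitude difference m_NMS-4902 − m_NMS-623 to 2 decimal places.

L_NMS-4902/L_NMS-623 = (1.50)²(0.954)⁴ = 1.864.
F_NMS-4902/F_NMS-623 = (L_NMS-4902/L_NMS-623)/(d_NMS-4902/d_NMS-623)² = 1.864/0.2704 = 6.892.
m_NMS-4902 − m_NMS-623 = −2.5 log₁₀(6.892) = -2.10.

-2.10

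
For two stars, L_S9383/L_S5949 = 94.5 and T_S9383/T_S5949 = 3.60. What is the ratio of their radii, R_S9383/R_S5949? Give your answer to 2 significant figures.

L ∝ R²T⁴ gives R ∝ √L / T², so
R_S9383/R_S5949 = √(94.5) / (3.60)² = 9.721 / 12.96 = 0.7501.

0.75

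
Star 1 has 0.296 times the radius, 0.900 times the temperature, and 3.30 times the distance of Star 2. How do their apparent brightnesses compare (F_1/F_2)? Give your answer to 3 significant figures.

L_1/L_2 = (R_1/R_2)²(T_1/T_2)⁴ = (0.296)² × (0.900)⁴ = 0.05748.
F_1/F_2 = (L_1/L_2)/(d_1/d_2)² = 0.05748 / (3.30)² = 0.005279.

0.00528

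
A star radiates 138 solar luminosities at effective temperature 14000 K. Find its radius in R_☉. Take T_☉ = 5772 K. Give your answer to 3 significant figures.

R/R_☉ = √(L/L_☉) / (T/T_☉)² = √(138) / (2.426)²
       = 11.75 / 5.883 = 1.997.

2.00 R_☉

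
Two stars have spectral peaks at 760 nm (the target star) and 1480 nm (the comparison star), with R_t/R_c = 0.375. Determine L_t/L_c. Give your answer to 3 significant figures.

2.02

Wien's law gives T ∝ 1/λ_max, so T_t/T_c = λ_c/λ_t = 1480/760 = 1.947.
Then L ∝ R²T⁴ gives L_t/L_c = (0.375)² × (1.947)⁴ = 0.1406 × 14.38 = 2.022.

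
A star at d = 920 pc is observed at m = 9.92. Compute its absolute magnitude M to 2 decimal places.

M = m − 5 log₁₀(d/10 pc) = 9.92 − 5 log₁₀(920/10)
  = 9.92 − 5 × 1.964 = 9.92 − 9.82 = 0.10.

0.10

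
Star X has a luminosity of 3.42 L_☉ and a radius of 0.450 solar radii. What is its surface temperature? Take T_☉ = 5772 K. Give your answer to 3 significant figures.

T/T_☉ = (L/L_☉)^(1/4) / (R/R_☉)^(1/2)
T = 5772 × (3.42)^(1/4) / √(0.450) = 5772 × 1.360 / 0.6708 = 1.170×10^4 K.

1.17×10^4 K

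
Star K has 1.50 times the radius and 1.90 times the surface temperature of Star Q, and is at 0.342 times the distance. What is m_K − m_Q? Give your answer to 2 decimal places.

-6.00

L_K/L_Q = (1.50)²(1.90)⁴ = 29.32.
F_K/F_Q = (L_K/L_Q)/(d_K/d_Q)² = 29.32/0.1170 = 250.7.
m_K − m_Q = −2.5 log₁₀(250.7) = -6.00.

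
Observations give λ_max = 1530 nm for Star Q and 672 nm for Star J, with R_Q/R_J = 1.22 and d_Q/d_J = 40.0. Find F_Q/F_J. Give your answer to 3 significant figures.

3.46×10^-5

Wien's law: T_Q/T_J = λ_J/λ_Q = 672/1530 = 0.4392.
L_Q/L_J = (R_Q/R_J)²(T_Q/T_J)⁴ = (1.22)²(0.4392)⁴ = 0.05539.
F_Q/F_J = (L_Q/L_J)/(d_Q/d_J)² = 0.05539/(40.0)² = 3.462×10^-5.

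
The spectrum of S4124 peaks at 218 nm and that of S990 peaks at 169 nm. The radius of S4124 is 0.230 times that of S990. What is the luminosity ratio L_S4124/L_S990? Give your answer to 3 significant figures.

Wien's law gives T ∝ 1/λ_max, so T_S4124/T_S990 = λ_S990/λ_S4124 = 169/218 = 0.7752.
Then L ∝ R²T⁴ gives L_S4124/L_S990 = (0.230)² × (0.7752)⁴ = 0.05290 × 0.3612 = 0.01911.

0.0191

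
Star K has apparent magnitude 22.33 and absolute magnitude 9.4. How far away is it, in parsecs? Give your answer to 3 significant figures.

m − M = 5 log₁₀(d/10 pc)
22.33 − (9.4) = 12.93 = 5 log₁₀(d/10)
d = 10 × 10^(12.93/5) = 10 × 10^2.586 = 3855 pc.

3.85×10^3 pc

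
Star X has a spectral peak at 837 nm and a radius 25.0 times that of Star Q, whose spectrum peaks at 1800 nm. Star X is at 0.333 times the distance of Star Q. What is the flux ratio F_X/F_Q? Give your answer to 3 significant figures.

Wien's law: T_X/T_Q = λ_Q/λ_X = 1800/837 = 2.151.
L_X/L_Q = (R_X/R_Q)²(T_X/T_Q)⁴ = (25.0)²(2.151)⁴ = 1.337×10^4.
F_X/F_Q = (L_X/L_Q)/(d_X/d_Q)² = 1.337×10^4/(0.333)² = 1.206×10^5.

1.21×10^5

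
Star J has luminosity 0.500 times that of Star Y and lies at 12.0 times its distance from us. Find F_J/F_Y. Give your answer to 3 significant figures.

F = L/(4πd²), so F_J/F_Y = (L_J/L_Y) / (d_J/d_Y)²
= 0.500 / (12.0)² = 0.500 / 144.0 = 0.003472.

0.00347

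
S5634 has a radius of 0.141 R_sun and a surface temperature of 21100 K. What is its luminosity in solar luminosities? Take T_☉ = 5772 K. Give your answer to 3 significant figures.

3.55 solar luminosities

L/L_☉ = (R/R_☉)² (T/T_☉)⁴ = (0.141)² × (21100/5772)⁴
       = 0.01988 × (3.656)⁴ = 0.01988 × 178.6 = 3.550.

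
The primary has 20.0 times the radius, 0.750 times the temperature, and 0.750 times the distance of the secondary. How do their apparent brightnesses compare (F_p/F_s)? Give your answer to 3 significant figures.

L_p/L_s = (R_p/R_s)²(T_p/T_s)⁴ = (20.0)² × (0.750)⁴ = 126.6.
F_p/F_s = (L_p/L_s)/(d_p/d_s)² = 126.6 / (0.750)² = 225.0.

225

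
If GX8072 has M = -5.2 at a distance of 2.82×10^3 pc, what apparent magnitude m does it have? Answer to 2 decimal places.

7.05

m = M + 5 log₁₀(d/10 pc) = -5.2 + 5 log₁₀(2.82×10^3/10)
  = -5.2 + 5 × 2.450 = -5.2 + 12.25 = 7.05.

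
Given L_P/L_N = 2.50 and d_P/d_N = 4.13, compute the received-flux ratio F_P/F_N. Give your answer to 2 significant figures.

0.15

F = L/(4πd²), so F_P/F_N = (L_P/L_N) / (d_P/d_N)²
= 2.50 / (4.13)² = 2.50 / 17.06 = 0.1466.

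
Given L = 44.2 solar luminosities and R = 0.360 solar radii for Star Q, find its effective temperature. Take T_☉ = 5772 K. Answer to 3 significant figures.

T/T_☉ = (L/L_☉)^(1/4) / (R/R_☉)^(1/2)
T = 5772 × (44.2)^(1/4) / √(0.360) = 5772 × 2.578 / 0.6000 = 2.480×10^4 K.

2.48×10^4 K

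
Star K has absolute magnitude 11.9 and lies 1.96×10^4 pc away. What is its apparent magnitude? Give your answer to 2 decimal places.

28.36

m = M + 5 log₁₀(d/10 pc) = 11.9 + 5 log₁₀(1.96×10^4/10)
  = 11.9 + 5 × 3.292 = 11.9 + 16.46 = 28.36.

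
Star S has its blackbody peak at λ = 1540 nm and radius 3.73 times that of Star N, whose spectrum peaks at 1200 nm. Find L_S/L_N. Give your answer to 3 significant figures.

Wien's law gives T ∝ 1/λ_max, so T_S/T_N = λ_N/λ_S = 1200/1540 = 0.7792.
Then L ∝ R²T⁴ gives L_S/L_N = (3.73)² × (0.7792)⁴ = 13.91 × 0.3687 = 5.129.

5.13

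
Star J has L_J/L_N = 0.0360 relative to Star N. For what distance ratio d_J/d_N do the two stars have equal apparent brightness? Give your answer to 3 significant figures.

0.190

Equal flux requires L_J/d_J² = L_N/d_N², so d_J/d_N = √(L_J/L_N)
= √(0.0360) = 0.1897.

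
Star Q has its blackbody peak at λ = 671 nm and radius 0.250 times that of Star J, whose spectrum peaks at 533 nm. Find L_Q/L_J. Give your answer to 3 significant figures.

Wien's law gives T ∝ 1/λ_max, so T_Q/T_J = λ_J/λ_Q = 533/671 = 0.7943.
Then L ∝ R²T⁴ gives L_Q/L_J = (0.250)² × (0.7943)⁴ = 0.06250 × 0.3981 = 0.02488.

0.0249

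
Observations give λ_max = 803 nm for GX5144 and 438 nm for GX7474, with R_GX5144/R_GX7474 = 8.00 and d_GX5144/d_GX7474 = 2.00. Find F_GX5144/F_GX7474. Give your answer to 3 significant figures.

1.42

Wien's law: T_GX5144/T_GX7474 = λ_GX7474/λ_GX5144 = 438/803 = 0.5455.
L_GX5144/L_GX7474 = (R_GX5144/R_GX7474)²(T_GX5144/T_GX7474)⁴ = (8.00)²(0.5455)⁴ = 5.665.
F_GX5144/F_GX7474 = (L_GX5144/L_GX7474)/(d_GX5144/d_GX7474)² = 5.665/(2.00)² = 1.416.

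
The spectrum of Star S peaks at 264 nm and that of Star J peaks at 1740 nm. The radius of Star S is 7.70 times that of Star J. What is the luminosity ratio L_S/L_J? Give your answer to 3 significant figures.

1.12×10^5

Wien's law gives T ∝ 1/λ_max, so T_S/T_J = λ_J/λ_S = 1740/264 = 6.591.
Then L ∝ R²T⁴ gives L_S/L_J = (7.70)² × (6.591)⁴ = 59.29 × 1887 = 1.119×10^5.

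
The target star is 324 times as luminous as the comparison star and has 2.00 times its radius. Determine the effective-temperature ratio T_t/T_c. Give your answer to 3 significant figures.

3.00

L ∝ R²T⁴ gives T ∝ (L/R²)^(1/4), so
T_t/T_c = (324 / 2.00²)^(1/4) = (81.00)^(1/4) = 3.000.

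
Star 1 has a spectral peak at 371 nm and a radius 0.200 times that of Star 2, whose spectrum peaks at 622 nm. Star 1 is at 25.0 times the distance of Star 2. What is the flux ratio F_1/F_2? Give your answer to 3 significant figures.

5.06×10^-4

Wien's law: T_1/T_2 = λ_2/λ_1 = 622/371 = 1.677.
L_1/L_2 = (R_1/R_2)²(T_1/T_2)⁴ = (0.200)²(1.677)⁴ = 0.3160.
F_1/F_2 = (L_1/L_2)/(d_1/d_2)² = 0.3160/(25.0)² = 5.056×10^-4.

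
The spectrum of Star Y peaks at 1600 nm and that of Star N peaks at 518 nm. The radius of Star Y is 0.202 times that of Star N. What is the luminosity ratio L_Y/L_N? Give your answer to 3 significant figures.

Wien's law gives T ∝ 1/λ_max, so T_Y/T_N = λ_N/λ_Y = 518/1600 = 0.3237.
Then L ∝ R²T⁴ gives L_Y/L_N = (0.202)² × (0.3237)⁴ = 0.04080 × 0.01099 = 4.483×10^-4.

4.48×10^-4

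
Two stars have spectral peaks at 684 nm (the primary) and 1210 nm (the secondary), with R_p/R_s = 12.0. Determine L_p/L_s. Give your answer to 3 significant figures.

Wien's law gives T ∝ 1/λ_max, so T_p/T_s = λ_s/λ_p = 1210/684 = 1.769.
Then L ∝ R²T⁴ gives L_p/L_s = (12.0)² × (1.769)⁴ = 144.0 × 9.793 = 1410.

1.41×10^3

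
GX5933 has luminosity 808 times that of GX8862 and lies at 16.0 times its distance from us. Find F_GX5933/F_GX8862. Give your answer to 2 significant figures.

3.2

F = L/(4πd²), so F_GX5933/F_GX8862 = (L_GX5933/L_GX8862) / (d_GX5933/d_GX8862)²
= 808 / (16.0)² = 808 / 256.0 = 3.156.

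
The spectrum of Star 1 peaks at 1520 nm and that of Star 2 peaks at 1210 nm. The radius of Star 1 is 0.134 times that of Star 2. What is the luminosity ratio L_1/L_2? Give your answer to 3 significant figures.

Wien's law gives T ∝ 1/λ_max, so T_1/T_2 = λ_2/λ_1 = 1210/1520 = 0.7961.
Then L ∝ R²T⁴ gives L_1/L_2 = (0.134)² × (0.7961)⁴ = 0.01796 × 0.4016 = 0.007211.

0.00721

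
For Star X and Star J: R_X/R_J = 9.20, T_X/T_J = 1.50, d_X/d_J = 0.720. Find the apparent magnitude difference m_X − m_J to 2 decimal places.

L_X/L_J = (9.20)²(1.50)⁴ = 428.5.
F_X/F_J = (L_X/L_J)/(d_X/d_J)² = 428.5/0.5184 = 826.6.
m_X − m_J = −2.5 log₁₀(826.6) = -7.29.

-7.29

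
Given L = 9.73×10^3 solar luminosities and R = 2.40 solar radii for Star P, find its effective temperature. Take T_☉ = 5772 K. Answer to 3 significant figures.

T/T_☉ = (L/L_☉)^(1/4) / (R/R_☉)^(1/2)
T = 5772 × (9.73×10^3)^(1/4) / √(2.40) = 5772 × 9.932 / 1.549 = 3.700×10^4 K.

3.70×10^4 K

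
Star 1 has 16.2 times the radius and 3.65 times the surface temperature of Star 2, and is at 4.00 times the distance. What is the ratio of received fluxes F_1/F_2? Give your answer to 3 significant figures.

2.91×10^3

L_1/L_2 = (R_1/R_2)²(T_1/T_2)⁴ = (16.2)² × (3.65)⁴ = 4.658×10^4.
F_1/F_2 = (L_1/L_2)/(d_1/d_2)² = 4.658×10^4 / (4.00)² = 2911.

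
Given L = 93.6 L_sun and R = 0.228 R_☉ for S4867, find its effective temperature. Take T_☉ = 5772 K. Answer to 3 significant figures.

T/T_☉ = (L/L_☉)^(1/4) / (R/R_☉)^(1/2)
T = 5772 × (93.6)^(1/4) / √(0.228) = 5772 × 3.110 / 0.4775 = 3.760×10^4 K.

3.76×10^4 K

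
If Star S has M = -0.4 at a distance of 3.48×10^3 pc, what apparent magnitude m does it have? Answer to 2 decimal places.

m = M + 5 log₁₀(d/10 pc) = -0.4 + 5 log₁₀(3.48×10^3/10)
  = -0.4 + 5 × 2.542 = -0.4 + 12.71 = 12.31.

12.31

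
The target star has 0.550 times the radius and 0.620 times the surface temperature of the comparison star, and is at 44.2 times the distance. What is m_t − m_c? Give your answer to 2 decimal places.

L_t/L_c = (0.550)²(0.620)⁴ = 0.04470.
F_t/F_c = (L_t/L_c)/(d_t/d_c)² = 0.04470/1954 = 2.288×10^-5.
m_t − m_c = −2.5 log₁₀(2.288×10^-5) = 11.60.

11.60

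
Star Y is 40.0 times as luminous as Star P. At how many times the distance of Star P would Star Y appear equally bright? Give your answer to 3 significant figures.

Equal flux requires L_Y/d_Y² = L_P/d_P², so d_Y/d_P = √(L_Y/L_P)
= √(40.0) = 6.325.

6.32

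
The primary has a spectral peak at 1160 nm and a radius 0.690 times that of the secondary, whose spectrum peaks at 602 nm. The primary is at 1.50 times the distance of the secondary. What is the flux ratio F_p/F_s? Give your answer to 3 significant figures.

Wien's law: T_p/T_s = λ_s/λ_p = 602/1160 = 0.5190.
L_p/L_s = (R_p/R_s)²(T_p/T_s)⁴ = (0.690)²(0.5190)⁴ = 0.03453.
F_p/F_s = (L_p/L_s)/(d_p/d_s)² = 0.03453/(1.50)² = 0.01535.

0.0153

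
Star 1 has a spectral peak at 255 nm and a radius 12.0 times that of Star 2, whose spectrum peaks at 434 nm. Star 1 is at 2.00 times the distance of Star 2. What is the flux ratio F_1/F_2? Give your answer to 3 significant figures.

302

Wien's law: T_1/T_2 = λ_2/λ_1 = 434/255 = 1.702.
L_1/L_2 = (R_1/R_2)²(T_1/T_2)⁴ = (12.0)²(1.702)⁴ = 1208.
F_1/F_2 = (L_1/L_2)/(d_1/d_2)² = 1208/(2.00)² = 302.1.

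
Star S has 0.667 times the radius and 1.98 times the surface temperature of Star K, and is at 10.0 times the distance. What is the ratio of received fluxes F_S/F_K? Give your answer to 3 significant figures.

L_S/L_K = (R_S/R_K)²(T_S/T_K)⁴ = (0.667)² × (1.98)⁴ = 6.838.
F_S/F_K = (L_S/L_K)/(d_S/d_K)² = 6.838 / (10.0)² = 0.06838.

0.0684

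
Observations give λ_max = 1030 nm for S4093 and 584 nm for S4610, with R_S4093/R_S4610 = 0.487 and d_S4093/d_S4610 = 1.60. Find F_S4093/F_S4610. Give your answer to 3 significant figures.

Wien's law: T_S4093/T_S4610 = λ_S4610/λ_S4093 = 584/1030 = 0.5670.
L_S4093/L_S4610 = (R_S4093/R_S4610)²(T_S4093/T_S4610)⁴ = (0.487)²(0.5670)⁴ = 0.02451.
F_S4093/F_S4610 = (L_S4093/L_S4610)/(d_S4093/d_S4610)² = 0.02451/(1.60)² = 0.009575.

0.00957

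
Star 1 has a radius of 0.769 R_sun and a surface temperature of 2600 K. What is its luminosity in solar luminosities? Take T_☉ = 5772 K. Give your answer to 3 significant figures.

L/L_☉ = (R/R_☉)² (T/T_☉)⁴ = (0.769)² × (2600/5772)⁴
       = 0.5914 × (0.4505)⁴ = 0.5914 × 0.04117 = 0.02435.

0.0243 solar luminosities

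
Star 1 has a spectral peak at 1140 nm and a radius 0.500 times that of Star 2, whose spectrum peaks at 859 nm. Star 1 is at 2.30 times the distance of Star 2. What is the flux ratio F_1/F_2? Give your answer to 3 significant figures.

Wien's law: T_1/T_2 = λ_2/λ_1 = 859/1140 = 0.7535.
L_1/L_2 = (R_1/R_2)²(T_1/T_2)⁴ = (0.500)²(0.7535)⁴ = 0.08059.
F_1/F_2 = (L_1/L_2)/(d_1/d_2)² = 0.08059/(2.30)² = 0.01523.

0.0152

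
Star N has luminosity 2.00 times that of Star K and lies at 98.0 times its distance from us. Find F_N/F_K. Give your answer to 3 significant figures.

2.08×10^-4

F = L/(4πd²), so F_N/F_K = (L_N/L_K) / (d_N/d_K)²
= 2.00 / (98.0)² = 2.00 / 9604 = 2.082×10^-4.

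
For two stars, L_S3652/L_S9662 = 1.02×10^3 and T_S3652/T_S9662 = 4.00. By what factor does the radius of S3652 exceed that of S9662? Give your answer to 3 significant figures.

L ∝ R²T⁴ gives R ∝ √L / T², so
R_S3652/R_S9662 = √(1.02×10^3) / (4.00)² = 31.94 / 16.00 = 1.996.

2.00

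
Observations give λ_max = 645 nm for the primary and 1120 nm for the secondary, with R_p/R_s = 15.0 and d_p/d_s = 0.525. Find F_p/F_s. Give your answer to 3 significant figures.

7.42×10^3

Wien's law: T_p/T_s = λ_s/λ_p = 1120/645 = 1.736.
L_p/L_s = (R_p/R_s)²(T_p/T_s)⁴ = (15.0)²(1.736)⁴ = 2046.
F_p/F_s = (L_p/L_s)/(d_p/d_s)² = 2046/(0.525)² = 7422.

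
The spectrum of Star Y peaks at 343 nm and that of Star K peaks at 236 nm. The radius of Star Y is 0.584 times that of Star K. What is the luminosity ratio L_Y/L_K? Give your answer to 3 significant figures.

0.0764

Wien's law gives T ∝ 1/λ_max, so T_Y/T_K = λ_K/λ_Y = 236/343 = 0.6880.
Then L ∝ R²T⁴ gives L_Y/L_K = (0.584)² × (0.6880)⁴ = 0.3411 × 0.2241 = 0.07644.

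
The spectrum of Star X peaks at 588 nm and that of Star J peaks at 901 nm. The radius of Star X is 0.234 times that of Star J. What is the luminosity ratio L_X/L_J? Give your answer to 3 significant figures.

Wien's law gives T ∝ 1/λ_max, so T_X/T_J = λ_J/λ_X = 901/588 = 1.532.
Then L ∝ R²T⁴ gives L_X/L_J = (0.234)² × (1.532)⁴ = 0.05476 × 5.513 = 0.3019.

0.302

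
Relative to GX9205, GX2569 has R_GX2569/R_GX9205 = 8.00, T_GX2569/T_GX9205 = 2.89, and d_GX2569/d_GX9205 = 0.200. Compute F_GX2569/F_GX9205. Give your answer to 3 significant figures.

L_GX2569/L_GX9205 = (R_GX2569/R_GX9205)²(T_GX2569/T_GX9205)⁴ = (8.00)² × (2.89)⁴ = 4464.
F_GX2569/F_GX9205 = (L_GX2569/L_GX9205)/(d_GX2569/d_GX9205)² = 4464 / (0.200)² = 1.116×10^5.

1.12×10^5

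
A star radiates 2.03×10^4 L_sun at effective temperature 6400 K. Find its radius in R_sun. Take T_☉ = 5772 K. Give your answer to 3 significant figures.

R/R_☉ = √(L/L_☉) / (T/T_☉)² = √(2.03×10^4) / (1.109)²
       = 142.5 / 1.229 = 115.9.

116 R_sun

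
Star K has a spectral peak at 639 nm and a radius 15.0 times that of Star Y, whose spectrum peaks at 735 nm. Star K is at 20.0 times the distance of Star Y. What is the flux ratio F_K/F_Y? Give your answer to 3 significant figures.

Wien's law: T_K/T_Y = λ_Y/λ_K = 735/639 = 1.150.
L_K/L_Y = (R_K/R_Y)²(T_K/T_Y)⁴ = (15.0)²(1.150)⁴ = 393.8.
F_K/F_Y = (L_K/L_Y)/(d_K/d_Y)² = 393.8/(20.0)² = 0.9846.

0.985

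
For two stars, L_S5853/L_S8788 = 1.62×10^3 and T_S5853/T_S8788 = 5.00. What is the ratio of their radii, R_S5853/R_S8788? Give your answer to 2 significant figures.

L ∝ R²T⁴ gives R ∝ √L / T², so
R_S5853/R_S8788 = √(1.62×10^3) / (5.00)² = 40.25 / 25.00 = 1.610.

1.6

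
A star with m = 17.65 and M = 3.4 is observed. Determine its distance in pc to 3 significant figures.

7.08×10^3 pc

m − M = 5 log₁₀(d/10 pc)
17.65 − (3.4) = 14.25 = 5 log₁₀(d/10)
d = 10 × 10^(14.25/5) = 10 × 10^2.850 = 7079 pc.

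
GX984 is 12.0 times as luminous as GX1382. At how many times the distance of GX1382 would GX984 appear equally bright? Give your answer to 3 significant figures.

3.46

Equal flux requires L_GX984/d_GX984² = L_GX1382/d_GX1382², so d_GX984/d_GX1382 = √(L_GX984/L_GX1382)
= √(12.0) = 3.464.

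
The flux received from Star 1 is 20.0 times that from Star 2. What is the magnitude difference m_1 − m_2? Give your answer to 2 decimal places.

-3.25

m_1 − m_2 = −2.5 log₁₀(F_1/F_2) = −2.5 log₁₀(20.0) = −2.5 × (1.301) = -3.253.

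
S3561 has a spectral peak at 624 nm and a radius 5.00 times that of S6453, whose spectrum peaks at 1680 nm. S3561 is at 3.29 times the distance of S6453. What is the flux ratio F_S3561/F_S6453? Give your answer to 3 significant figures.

Wien's law: T_S3561/T_S6453 = λ_S6453/λ_S3561 = 1680/624 = 2.692.
L_S3561/L_S6453 = (R_S3561/R_S6453)²(T_S3561/T_S6453)⁴ = (5.00)²(2.692)⁴ = 1314.
F_S3561/F_S6453 = (L_S3561/L_S6453)/(d_S3561/d_S6453)² = 1314/(3.29)² = 121.4.

121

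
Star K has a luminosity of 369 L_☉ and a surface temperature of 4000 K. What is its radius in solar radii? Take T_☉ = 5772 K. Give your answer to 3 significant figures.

40.0 solar radii

R/R_☉ = √(L/L_☉) / (T/T_☉)² = √(369) / (0.6930)²
       = 19.21 / 0.4802 = 40.00.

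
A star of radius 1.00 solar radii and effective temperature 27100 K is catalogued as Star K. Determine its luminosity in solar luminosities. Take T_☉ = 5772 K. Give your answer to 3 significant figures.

L/L_☉ = (R/R_☉)² (T/T_☉)⁴ = (1.00)² × (27100/5772)⁴
       = 1.000 × (4.695)⁴ = 1.000 × 485.9 = 485.9.

486 solar luminosities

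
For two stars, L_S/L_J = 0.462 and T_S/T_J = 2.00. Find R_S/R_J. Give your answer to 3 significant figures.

0.170

L ∝ R²T⁴ gives R ∝ √L / T², so
R_S/R_J = √(0.462) / (2.00)² = 0.6797 / 4.000 = 0.1699.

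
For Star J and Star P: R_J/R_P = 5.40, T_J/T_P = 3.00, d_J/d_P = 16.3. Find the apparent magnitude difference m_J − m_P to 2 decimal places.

L_J/L_P = (5.40)²(3.00)⁴ = 2362.
F_J/F_P = (L_J/L_P)/(d_J/d_P)² = 2362/265.7 = 8.890.
m_J − m_P = −2.5 log₁₀(8.890) = -2.37.

-2.37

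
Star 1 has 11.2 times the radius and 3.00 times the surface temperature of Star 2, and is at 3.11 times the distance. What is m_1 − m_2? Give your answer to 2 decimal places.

L_1/L_2 = (11.2)²(3.00)⁴ = 1.016×10^4.
F_1/F_2 = (L_1/L_2)/(d_1/d_2)² = 1.016×10^4/9.672 = 1051.
m_1 − m_2 = −2.5 log₁₀(1051) = -7.55.

-7.55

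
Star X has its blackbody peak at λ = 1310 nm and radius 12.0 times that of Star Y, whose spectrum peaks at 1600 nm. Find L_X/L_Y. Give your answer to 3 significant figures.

320

Wien's law gives T ∝ 1/λ_max, so T_X/T_Y = λ_Y/λ_X = 1600/1310 = 1.221.
Then L ∝ R²T⁴ gives L_X/L_Y = (12.0)² × (1.221)⁴ = 144.0 × 2.225 = 320.4.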